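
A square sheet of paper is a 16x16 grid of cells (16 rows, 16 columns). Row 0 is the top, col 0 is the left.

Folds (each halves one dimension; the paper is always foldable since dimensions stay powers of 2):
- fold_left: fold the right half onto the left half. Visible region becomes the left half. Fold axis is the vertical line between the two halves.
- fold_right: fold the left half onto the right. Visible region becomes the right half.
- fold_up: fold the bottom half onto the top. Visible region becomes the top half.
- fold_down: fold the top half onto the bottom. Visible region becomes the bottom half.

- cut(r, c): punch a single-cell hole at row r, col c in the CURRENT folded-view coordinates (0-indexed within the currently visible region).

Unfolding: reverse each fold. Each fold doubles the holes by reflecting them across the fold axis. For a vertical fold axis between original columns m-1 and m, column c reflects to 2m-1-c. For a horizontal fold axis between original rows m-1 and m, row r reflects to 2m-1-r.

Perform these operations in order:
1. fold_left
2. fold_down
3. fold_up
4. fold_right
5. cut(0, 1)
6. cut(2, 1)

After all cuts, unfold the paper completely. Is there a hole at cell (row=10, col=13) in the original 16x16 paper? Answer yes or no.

Op 1 fold_left: fold axis v@8; visible region now rows[0,16) x cols[0,8) = 16x8
Op 2 fold_down: fold axis h@8; visible region now rows[8,16) x cols[0,8) = 8x8
Op 3 fold_up: fold axis h@12; visible region now rows[8,12) x cols[0,8) = 4x8
Op 4 fold_right: fold axis v@4; visible region now rows[8,12) x cols[4,8) = 4x4
Op 5 cut(0, 1): punch at orig (8,5); cuts so far [(8, 5)]; region rows[8,12) x cols[4,8) = 4x4
Op 6 cut(2, 1): punch at orig (10,5); cuts so far [(8, 5), (10, 5)]; region rows[8,12) x cols[4,8) = 4x4
Unfold 1 (reflect across v@4): 4 holes -> [(8, 2), (8, 5), (10, 2), (10, 5)]
Unfold 2 (reflect across h@12): 8 holes -> [(8, 2), (8, 5), (10, 2), (10, 5), (13, 2), (13, 5), (15, 2), (15, 5)]
Unfold 3 (reflect across h@8): 16 holes -> [(0, 2), (0, 5), (2, 2), (2, 5), (5, 2), (5, 5), (7, 2), (7, 5), (8, 2), (8, 5), (10, 2), (10, 5), (13, 2), (13, 5), (15, 2), (15, 5)]
Unfold 4 (reflect across v@8): 32 holes -> [(0, 2), (0, 5), (0, 10), (0, 13), (2, 2), (2, 5), (2, 10), (2, 13), (5, 2), (5, 5), (5, 10), (5, 13), (7, 2), (7, 5), (7, 10), (7, 13), (8, 2), (8, 5), (8, 10), (8, 13), (10, 2), (10, 5), (10, 10), (10, 13), (13, 2), (13, 5), (13, 10), (13, 13), (15, 2), (15, 5), (15, 10), (15, 13)]
Holes: [(0, 2), (0, 5), (0, 10), (0, 13), (2, 2), (2, 5), (2, 10), (2, 13), (5, 2), (5, 5), (5, 10), (5, 13), (7, 2), (7, 5), (7, 10), (7, 13), (8, 2), (8, 5), (8, 10), (8, 13), (10, 2), (10, 5), (10, 10), (10, 13), (13, 2), (13, 5), (13, 10), (13, 13), (15, 2), (15, 5), (15, 10), (15, 13)]

Answer: yes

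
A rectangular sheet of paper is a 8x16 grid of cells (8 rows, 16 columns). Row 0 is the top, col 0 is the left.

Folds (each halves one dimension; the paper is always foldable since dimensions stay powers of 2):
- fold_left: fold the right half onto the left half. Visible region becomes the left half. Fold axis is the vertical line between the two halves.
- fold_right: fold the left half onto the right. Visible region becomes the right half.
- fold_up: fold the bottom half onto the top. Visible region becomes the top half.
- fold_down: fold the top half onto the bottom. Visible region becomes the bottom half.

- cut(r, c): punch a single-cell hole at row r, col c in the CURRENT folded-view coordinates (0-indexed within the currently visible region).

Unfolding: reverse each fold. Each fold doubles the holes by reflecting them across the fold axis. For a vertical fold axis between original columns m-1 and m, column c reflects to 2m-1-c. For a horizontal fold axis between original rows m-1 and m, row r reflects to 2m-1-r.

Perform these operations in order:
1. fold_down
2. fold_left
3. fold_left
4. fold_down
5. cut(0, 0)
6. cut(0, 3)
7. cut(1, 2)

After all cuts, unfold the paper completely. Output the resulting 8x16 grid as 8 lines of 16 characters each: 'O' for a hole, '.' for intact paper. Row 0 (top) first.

Op 1 fold_down: fold axis h@4; visible region now rows[4,8) x cols[0,16) = 4x16
Op 2 fold_left: fold axis v@8; visible region now rows[4,8) x cols[0,8) = 4x8
Op 3 fold_left: fold axis v@4; visible region now rows[4,8) x cols[0,4) = 4x4
Op 4 fold_down: fold axis h@6; visible region now rows[6,8) x cols[0,4) = 2x4
Op 5 cut(0, 0): punch at orig (6,0); cuts so far [(6, 0)]; region rows[6,8) x cols[0,4) = 2x4
Op 6 cut(0, 3): punch at orig (6,3); cuts so far [(6, 0), (6, 3)]; region rows[6,8) x cols[0,4) = 2x4
Op 7 cut(1, 2): punch at orig (7,2); cuts so far [(6, 0), (6, 3), (7, 2)]; region rows[6,8) x cols[0,4) = 2x4
Unfold 1 (reflect across h@6): 6 holes -> [(4, 2), (5, 0), (5, 3), (6, 0), (6, 3), (7, 2)]
Unfold 2 (reflect across v@4): 12 holes -> [(4, 2), (4, 5), (5, 0), (5, 3), (5, 4), (5, 7), (6, 0), (6, 3), (6, 4), (6, 7), (7, 2), (7, 5)]
Unfold 3 (reflect across v@8): 24 holes -> [(4, 2), (4, 5), (4, 10), (4, 13), (5, 0), (5, 3), (5, 4), (5, 7), (5, 8), (5, 11), (5, 12), (5, 15), (6, 0), (6, 3), (6, 4), (6, 7), (6, 8), (6, 11), (6, 12), (6, 15), (7, 2), (7, 5), (7, 10), (7, 13)]
Unfold 4 (reflect across h@4): 48 holes -> [(0, 2), (0, 5), (0, 10), (0, 13), (1, 0), (1, 3), (1, 4), (1, 7), (1, 8), (1, 11), (1, 12), (1, 15), (2, 0), (2, 3), (2, 4), (2, 7), (2, 8), (2, 11), (2, 12), (2, 15), (3, 2), (3, 5), (3, 10), (3, 13), (4, 2), (4, 5), (4, 10), (4, 13), (5, 0), (5, 3), (5, 4), (5, 7), (5, 8), (5, 11), (5, 12), (5, 15), (6, 0), (6, 3), (6, 4), (6, 7), (6, 8), (6, 11), (6, 12), (6, 15), (7, 2), (7, 5), (7, 10), (7, 13)]

Answer: ..O..O....O..O..
O..OO..OO..OO..O
O..OO..OO..OO..O
..O..O....O..O..
..O..O....O..O..
O..OO..OO..OO..O
O..OO..OO..OO..O
..O..O....O..O..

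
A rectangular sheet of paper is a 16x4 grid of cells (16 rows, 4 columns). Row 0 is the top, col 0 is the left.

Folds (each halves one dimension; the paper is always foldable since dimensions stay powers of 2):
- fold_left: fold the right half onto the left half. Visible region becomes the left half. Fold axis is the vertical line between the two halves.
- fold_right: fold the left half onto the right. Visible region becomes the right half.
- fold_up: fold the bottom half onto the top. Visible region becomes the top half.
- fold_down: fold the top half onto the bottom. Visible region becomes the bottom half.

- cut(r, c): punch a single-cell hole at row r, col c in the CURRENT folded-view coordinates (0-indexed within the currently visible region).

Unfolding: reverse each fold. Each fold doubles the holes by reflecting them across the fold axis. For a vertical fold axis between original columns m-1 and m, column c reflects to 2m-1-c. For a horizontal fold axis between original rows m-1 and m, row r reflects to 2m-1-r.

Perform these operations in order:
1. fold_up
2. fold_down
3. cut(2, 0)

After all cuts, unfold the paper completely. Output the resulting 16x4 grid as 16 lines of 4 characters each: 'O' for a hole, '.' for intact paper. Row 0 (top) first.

Answer: ....
O...
....
....
....
....
O...
....
....
O...
....
....
....
....
O...
....

Derivation:
Op 1 fold_up: fold axis h@8; visible region now rows[0,8) x cols[0,4) = 8x4
Op 2 fold_down: fold axis h@4; visible region now rows[4,8) x cols[0,4) = 4x4
Op 3 cut(2, 0): punch at orig (6,0); cuts so far [(6, 0)]; region rows[4,8) x cols[0,4) = 4x4
Unfold 1 (reflect across h@4): 2 holes -> [(1, 0), (6, 0)]
Unfold 2 (reflect across h@8): 4 holes -> [(1, 0), (6, 0), (9, 0), (14, 0)]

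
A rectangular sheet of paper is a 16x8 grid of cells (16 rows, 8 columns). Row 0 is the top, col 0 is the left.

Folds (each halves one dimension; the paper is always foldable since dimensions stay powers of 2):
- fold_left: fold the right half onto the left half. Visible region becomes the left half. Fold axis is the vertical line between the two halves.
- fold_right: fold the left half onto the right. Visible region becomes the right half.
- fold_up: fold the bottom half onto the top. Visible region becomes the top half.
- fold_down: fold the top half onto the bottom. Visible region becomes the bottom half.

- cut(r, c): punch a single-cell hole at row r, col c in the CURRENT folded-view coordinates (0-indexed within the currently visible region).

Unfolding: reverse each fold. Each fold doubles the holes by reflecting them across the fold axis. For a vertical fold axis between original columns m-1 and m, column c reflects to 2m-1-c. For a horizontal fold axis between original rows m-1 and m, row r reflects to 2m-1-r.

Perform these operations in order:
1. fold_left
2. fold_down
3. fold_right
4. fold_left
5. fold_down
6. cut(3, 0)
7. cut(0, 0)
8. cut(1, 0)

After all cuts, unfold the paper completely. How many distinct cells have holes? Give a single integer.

Answer: 96

Derivation:
Op 1 fold_left: fold axis v@4; visible region now rows[0,16) x cols[0,4) = 16x4
Op 2 fold_down: fold axis h@8; visible region now rows[8,16) x cols[0,4) = 8x4
Op 3 fold_right: fold axis v@2; visible region now rows[8,16) x cols[2,4) = 8x2
Op 4 fold_left: fold axis v@3; visible region now rows[8,16) x cols[2,3) = 8x1
Op 5 fold_down: fold axis h@12; visible region now rows[12,16) x cols[2,3) = 4x1
Op 6 cut(3, 0): punch at orig (15,2); cuts so far [(15, 2)]; region rows[12,16) x cols[2,3) = 4x1
Op 7 cut(0, 0): punch at orig (12,2); cuts so far [(12, 2), (15, 2)]; region rows[12,16) x cols[2,3) = 4x1
Op 8 cut(1, 0): punch at orig (13,2); cuts so far [(12, 2), (13, 2), (15, 2)]; region rows[12,16) x cols[2,3) = 4x1
Unfold 1 (reflect across h@12): 6 holes -> [(8, 2), (10, 2), (11, 2), (12, 2), (13, 2), (15, 2)]
Unfold 2 (reflect across v@3): 12 holes -> [(8, 2), (8, 3), (10, 2), (10, 3), (11, 2), (11, 3), (12, 2), (12, 3), (13, 2), (13, 3), (15, 2), (15, 3)]
Unfold 3 (reflect across v@2): 24 holes -> [(8, 0), (8, 1), (8, 2), (8, 3), (10, 0), (10, 1), (10, 2), (10, 3), (11, 0), (11, 1), (11, 2), (11, 3), (12, 0), (12, 1), (12, 2), (12, 3), (13, 0), (13, 1), (13, 2), (13, 3), (15, 0), (15, 1), (15, 2), (15, 3)]
Unfold 4 (reflect across h@8): 48 holes -> [(0, 0), (0, 1), (0, 2), (0, 3), (2, 0), (2, 1), (2, 2), (2, 3), (3, 0), (3, 1), (3, 2), (3, 3), (4, 0), (4, 1), (4, 2), (4, 3), (5, 0), (5, 1), (5, 2), (5, 3), (7, 0), (7, 1), (7, 2), (7, 3), (8, 0), (8, 1), (8, 2), (8, 3), (10, 0), (10, 1), (10, 2), (10, 3), (11, 0), (11, 1), (11, 2), (11, 3), (12, 0), (12, 1), (12, 2), (12, 3), (13, 0), (13, 1), (13, 2), (13, 3), (15, 0), (15, 1), (15, 2), (15, 3)]
Unfold 5 (reflect across v@4): 96 holes -> [(0, 0), (0, 1), (0, 2), (0, 3), (0, 4), (0, 5), (0, 6), (0, 7), (2, 0), (2, 1), (2, 2), (2, 3), (2, 4), (2, 5), (2, 6), (2, 7), (3, 0), (3, 1), (3, 2), (3, 3), (3, 4), (3, 5), (3, 6), (3, 7), (4, 0), (4, 1), (4, 2), (4, 3), (4, 4), (4, 5), (4, 6), (4, 7), (5, 0), (5, 1), (5, 2), (5, 3), (5, 4), (5, 5), (5, 6), (5, 7), (7, 0), (7, 1), (7, 2), (7, 3), (7, 4), (7, 5), (7, 6), (7, 7), (8, 0), (8, 1), (8, 2), (8, 3), (8, 4), (8, 5), (8, 6), (8, 7), (10, 0), (10, 1), (10, 2), (10, 3), (10, 4), (10, 5), (10, 6), (10, 7), (11, 0), (11, 1), (11, 2), (11, 3), (11, 4), (11, 5), (11, 6), (11, 7), (12, 0), (12, 1), (12, 2), (12, 3), (12, 4), (12, 5), (12, 6), (12, 7), (13, 0), (13, 1), (13, 2), (13, 3), (13, 4), (13, 5), (13, 6), (13, 7), (15, 0), (15, 1), (15, 2), (15, 3), (15, 4), (15, 5), (15, 6), (15, 7)]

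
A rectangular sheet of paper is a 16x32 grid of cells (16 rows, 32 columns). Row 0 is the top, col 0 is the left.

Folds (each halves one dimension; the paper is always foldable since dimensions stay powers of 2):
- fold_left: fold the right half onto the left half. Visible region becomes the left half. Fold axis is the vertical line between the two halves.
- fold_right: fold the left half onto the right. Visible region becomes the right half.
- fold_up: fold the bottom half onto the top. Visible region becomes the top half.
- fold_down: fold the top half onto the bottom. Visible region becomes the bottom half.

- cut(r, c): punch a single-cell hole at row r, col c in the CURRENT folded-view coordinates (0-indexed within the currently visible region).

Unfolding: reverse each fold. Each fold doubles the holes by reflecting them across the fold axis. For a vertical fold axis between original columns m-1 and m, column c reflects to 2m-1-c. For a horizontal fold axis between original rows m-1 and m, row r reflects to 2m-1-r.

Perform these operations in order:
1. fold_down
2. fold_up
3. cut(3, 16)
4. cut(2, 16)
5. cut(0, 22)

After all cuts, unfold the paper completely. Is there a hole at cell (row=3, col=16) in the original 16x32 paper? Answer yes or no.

Answer: yes

Derivation:
Op 1 fold_down: fold axis h@8; visible region now rows[8,16) x cols[0,32) = 8x32
Op 2 fold_up: fold axis h@12; visible region now rows[8,12) x cols[0,32) = 4x32
Op 3 cut(3, 16): punch at orig (11,16); cuts so far [(11, 16)]; region rows[8,12) x cols[0,32) = 4x32
Op 4 cut(2, 16): punch at orig (10,16); cuts so far [(10, 16), (11, 16)]; region rows[8,12) x cols[0,32) = 4x32
Op 5 cut(0, 22): punch at orig (8,22); cuts so far [(8, 22), (10, 16), (11, 16)]; region rows[8,12) x cols[0,32) = 4x32
Unfold 1 (reflect across h@12): 6 holes -> [(8, 22), (10, 16), (11, 16), (12, 16), (13, 16), (15, 22)]
Unfold 2 (reflect across h@8): 12 holes -> [(0, 22), (2, 16), (3, 16), (4, 16), (5, 16), (7, 22), (8, 22), (10, 16), (11, 16), (12, 16), (13, 16), (15, 22)]
Holes: [(0, 22), (2, 16), (3, 16), (4, 16), (5, 16), (7, 22), (8, 22), (10, 16), (11, 16), (12, 16), (13, 16), (15, 22)]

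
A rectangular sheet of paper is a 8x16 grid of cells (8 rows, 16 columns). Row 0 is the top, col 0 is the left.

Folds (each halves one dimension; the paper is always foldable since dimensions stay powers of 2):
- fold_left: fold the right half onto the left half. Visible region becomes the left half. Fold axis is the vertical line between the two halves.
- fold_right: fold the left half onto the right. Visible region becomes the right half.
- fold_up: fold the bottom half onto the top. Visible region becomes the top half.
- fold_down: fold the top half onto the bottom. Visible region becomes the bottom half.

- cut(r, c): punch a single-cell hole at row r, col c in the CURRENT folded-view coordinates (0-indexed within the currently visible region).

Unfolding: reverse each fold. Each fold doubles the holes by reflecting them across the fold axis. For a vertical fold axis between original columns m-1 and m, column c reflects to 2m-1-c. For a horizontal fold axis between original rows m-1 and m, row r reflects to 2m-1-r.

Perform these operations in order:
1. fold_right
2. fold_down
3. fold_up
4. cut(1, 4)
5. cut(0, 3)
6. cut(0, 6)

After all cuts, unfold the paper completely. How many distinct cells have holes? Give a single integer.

Op 1 fold_right: fold axis v@8; visible region now rows[0,8) x cols[8,16) = 8x8
Op 2 fold_down: fold axis h@4; visible region now rows[4,8) x cols[8,16) = 4x8
Op 3 fold_up: fold axis h@6; visible region now rows[4,6) x cols[8,16) = 2x8
Op 4 cut(1, 4): punch at orig (5,12); cuts so far [(5, 12)]; region rows[4,6) x cols[8,16) = 2x8
Op 5 cut(0, 3): punch at orig (4,11); cuts so far [(4, 11), (5, 12)]; region rows[4,6) x cols[8,16) = 2x8
Op 6 cut(0, 6): punch at orig (4,14); cuts so far [(4, 11), (4, 14), (5, 12)]; region rows[4,6) x cols[8,16) = 2x8
Unfold 1 (reflect across h@6): 6 holes -> [(4, 11), (4, 14), (5, 12), (6, 12), (7, 11), (7, 14)]
Unfold 2 (reflect across h@4): 12 holes -> [(0, 11), (0, 14), (1, 12), (2, 12), (3, 11), (3, 14), (4, 11), (4, 14), (5, 12), (6, 12), (7, 11), (7, 14)]
Unfold 3 (reflect across v@8): 24 holes -> [(0, 1), (0, 4), (0, 11), (0, 14), (1, 3), (1, 12), (2, 3), (2, 12), (3, 1), (3, 4), (3, 11), (3, 14), (4, 1), (4, 4), (4, 11), (4, 14), (5, 3), (5, 12), (6, 3), (6, 12), (7, 1), (7, 4), (7, 11), (7, 14)]

Answer: 24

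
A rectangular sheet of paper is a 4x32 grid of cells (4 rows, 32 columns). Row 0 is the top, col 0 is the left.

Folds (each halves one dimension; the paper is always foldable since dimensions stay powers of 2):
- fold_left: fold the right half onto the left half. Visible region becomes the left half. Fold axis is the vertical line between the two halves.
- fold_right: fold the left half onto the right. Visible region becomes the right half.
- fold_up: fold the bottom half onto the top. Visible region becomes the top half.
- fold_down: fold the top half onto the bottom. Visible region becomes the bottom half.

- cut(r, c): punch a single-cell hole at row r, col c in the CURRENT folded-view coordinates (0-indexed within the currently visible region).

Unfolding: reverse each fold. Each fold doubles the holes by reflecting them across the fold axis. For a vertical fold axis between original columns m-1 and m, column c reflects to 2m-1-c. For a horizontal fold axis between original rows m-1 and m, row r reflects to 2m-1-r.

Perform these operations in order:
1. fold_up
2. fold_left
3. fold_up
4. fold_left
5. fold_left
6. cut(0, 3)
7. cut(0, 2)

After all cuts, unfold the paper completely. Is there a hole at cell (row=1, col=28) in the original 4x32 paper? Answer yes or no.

Answer: yes

Derivation:
Op 1 fold_up: fold axis h@2; visible region now rows[0,2) x cols[0,32) = 2x32
Op 2 fold_left: fold axis v@16; visible region now rows[0,2) x cols[0,16) = 2x16
Op 3 fold_up: fold axis h@1; visible region now rows[0,1) x cols[0,16) = 1x16
Op 4 fold_left: fold axis v@8; visible region now rows[0,1) x cols[0,8) = 1x8
Op 5 fold_left: fold axis v@4; visible region now rows[0,1) x cols[0,4) = 1x4
Op 6 cut(0, 3): punch at orig (0,3); cuts so far [(0, 3)]; region rows[0,1) x cols[0,4) = 1x4
Op 7 cut(0, 2): punch at orig (0,2); cuts so far [(0, 2), (0, 3)]; region rows[0,1) x cols[0,4) = 1x4
Unfold 1 (reflect across v@4): 4 holes -> [(0, 2), (0, 3), (0, 4), (0, 5)]
Unfold 2 (reflect across v@8): 8 holes -> [(0, 2), (0, 3), (0, 4), (0, 5), (0, 10), (0, 11), (0, 12), (0, 13)]
Unfold 3 (reflect across h@1): 16 holes -> [(0, 2), (0, 3), (0, 4), (0, 5), (0, 10), (0, 11), (0, 12), (0, 13), (1, 2), (1, 3), (1, 4), (1, 5), (1, 10), (1, 11), (1, 12), (1, 13)]
Unfold 4 (reflect across v@16): 32 holes -> [(0, 2), (0, 3), (0, 4), (0, 5), (0, 10), (0, 11), (0, 12), (0, 13), (0, 18), (0, 19), (0, 20), (0, 21), (0, 26), (0, 27), (0, 28), (0, 29), (1, 2), (1, 3), (1, 4), (1, 5), (1, 10), (1, 11), (1, 12), (1, 13), (1, 18), (1, 19), (1, 20), (1, 21), (1, 26), (1, 27), (1, 28), (1, 29)]
Unfold 5 (reflect across h@2): 64 holes -> [(0, 2), (0, 3), (0, 4), (0, 5), (0, 10), (0, 11), (0, 12), (0, 13), (0, 18), (0, 19), (0, 20), (0, 21), (0, 26), (0, 27), (0, 28), (0, 29), (1, 2), (1, 3), (1, 4), (1, 5), (1, 10), (1, 11), (1, 12), (1, 13), (1, 18), (1, 19), (1, 20), (1, 21), (1, 26), (1, 27), (1, 28), (1, 29), (2, 2), (2, 3), (2, 4), (2, 5), (2, 10), (2, 11), (2, 12), (2, 13), (2, 18), (2, 19), (2, 20), (2, 21), (2, 26), (2, 27), (2, 28), (2, 29), (3, 2), (3, 3), (3, 4), (3, 5), (3, 10), (3, 11), (3, 12), (3, 13), (3, 18), (3, 19), (3, 20), (3, 21), (3, 26), (3, 27), (3, 28), (3, 29)]
Holes: [(0, 2), (0, 3), (0, 4), (0, 5), (0, 10), (0, 11), (0, 12), (0, 13), (0, 18), (0, 19), (0, 20), (0, 21), (0, 26), (0, 27), (0, 28), (0, 29), (1, 2), (1, 3), (1, 4), (1, 5), (1, 10), (1, 11), (1, 12), (1, 13), (1, 18), (1, 19), (1, 20), (1, 21), (1, 26), (1, 27), (1, 28), (1, 29), (2, 2), (2, 3), (2, 4), (2, 5), (2, 10), (2, 11), (2, 12), (2, 13), (2, 18), (2, 19), (2, 20), (2, 21), (2, 26), (2, 27), (2, 28), (2, 29), (3, 2), (3, 3), (3, 4), (3, 5), (3, 10), (3, 11), (3, 12), (3, 13), (3, 18), (3, 19), (3, 20), (3, 21), (3, 26), (3, 27), (3, 28), (3, 29)]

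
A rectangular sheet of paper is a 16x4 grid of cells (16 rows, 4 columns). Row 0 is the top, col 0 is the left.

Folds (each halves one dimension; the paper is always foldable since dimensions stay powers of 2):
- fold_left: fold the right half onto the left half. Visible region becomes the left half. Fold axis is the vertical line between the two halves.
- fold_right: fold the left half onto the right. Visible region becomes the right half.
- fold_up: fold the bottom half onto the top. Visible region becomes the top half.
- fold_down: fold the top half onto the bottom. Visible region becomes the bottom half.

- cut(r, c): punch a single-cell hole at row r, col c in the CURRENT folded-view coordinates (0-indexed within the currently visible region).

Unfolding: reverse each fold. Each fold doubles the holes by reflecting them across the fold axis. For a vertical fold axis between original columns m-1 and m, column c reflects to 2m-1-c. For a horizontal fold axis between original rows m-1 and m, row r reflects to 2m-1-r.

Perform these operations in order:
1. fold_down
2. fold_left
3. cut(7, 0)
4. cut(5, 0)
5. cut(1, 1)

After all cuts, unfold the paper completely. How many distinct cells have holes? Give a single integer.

Answer: 12

Derivation:
Op 1 fold_down: fold axis h@8; visible region now rows[8,16) x cols[0,4) = 8x4
Op 2 fold_left: fold axis v@2; visible region now rows[8,16) x cols[0,2) = 8x2
Op 3 cut(7, 0): punch at orig (15,0); cuts so far [(15, 0)]; region rows[8,16) x cols[0,2) = 8x2
Op 4 cut(5, 0): punch at orig (13,0); cuts so far [(13, 0), (15, 0)]; region rows[8,16) x cols[0,2) = 8x2
Op 5 cut(1, 1): punch at orig (9,1); cuts so far [(9, 1), (13, 0), (15, 0)]; region rows[8,16) x cols[0,2) = 8x2
Unfold 1 (reflect across v@2): 6 holes -> [(9, 1), (9, 2), (13, 0), (13, 3), (15, 0), (15, 3)]
Unfold 2 (reflect across h@8): 12 holes -> [(0, 0), (0, 3), (2, 0), (2, 3), (6, 1), (6, 2), (9, 1), (9, 2), (13, 0), (13, 3), (15, 0), (15, 3)]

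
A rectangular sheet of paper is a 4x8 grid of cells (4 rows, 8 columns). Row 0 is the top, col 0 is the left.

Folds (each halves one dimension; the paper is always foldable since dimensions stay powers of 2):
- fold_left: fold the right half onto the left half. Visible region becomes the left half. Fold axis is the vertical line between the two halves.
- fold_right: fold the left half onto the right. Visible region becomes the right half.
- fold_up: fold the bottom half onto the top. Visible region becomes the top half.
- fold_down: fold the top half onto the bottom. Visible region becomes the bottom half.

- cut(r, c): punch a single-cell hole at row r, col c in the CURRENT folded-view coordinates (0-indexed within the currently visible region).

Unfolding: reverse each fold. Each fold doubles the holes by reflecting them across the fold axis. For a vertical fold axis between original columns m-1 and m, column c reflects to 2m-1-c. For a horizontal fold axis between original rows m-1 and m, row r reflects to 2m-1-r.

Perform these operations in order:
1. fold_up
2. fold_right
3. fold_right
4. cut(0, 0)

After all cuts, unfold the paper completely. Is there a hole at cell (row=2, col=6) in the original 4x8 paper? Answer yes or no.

Answer: no

Derivation:
Op 1 fold_up: fold axis h@2; visible region now rows[0,2) x cols[0,8) = 2x8
Op 2 fold_right: fold axis v@4; visible region now rows[0,2) x cols[4,8) = 2x4
Op 3 fold_right: fold axis v@6; visible region now rows[0,2) x cols[6,8) = 2x2
Op 4 cut(0, 0): punch at orig (0,6); cuts so far [(0, 6)]; region rows[0,2) x cols[6,8) = 2x2
Unfold 1 (reflect across v@6): 2 holes -> [(0, 5), (0, 6)]
Unfold 2 (reflect across v@4): 4 holes -> [(0, 1), (0, 2), (0, 5), (0, 6)]
Unfold 3 (reflect across h@2): 8 holes -> [(0, 1), (0, 2), (0, 5), (0, 6), (3, 1), (3, 2), (3, 5), (3, 6)]
Holes: [(0, 1), (0, 2), (0, 5), (0, 6), (3, 1), (3, 2), (3, 5), (3, 6)]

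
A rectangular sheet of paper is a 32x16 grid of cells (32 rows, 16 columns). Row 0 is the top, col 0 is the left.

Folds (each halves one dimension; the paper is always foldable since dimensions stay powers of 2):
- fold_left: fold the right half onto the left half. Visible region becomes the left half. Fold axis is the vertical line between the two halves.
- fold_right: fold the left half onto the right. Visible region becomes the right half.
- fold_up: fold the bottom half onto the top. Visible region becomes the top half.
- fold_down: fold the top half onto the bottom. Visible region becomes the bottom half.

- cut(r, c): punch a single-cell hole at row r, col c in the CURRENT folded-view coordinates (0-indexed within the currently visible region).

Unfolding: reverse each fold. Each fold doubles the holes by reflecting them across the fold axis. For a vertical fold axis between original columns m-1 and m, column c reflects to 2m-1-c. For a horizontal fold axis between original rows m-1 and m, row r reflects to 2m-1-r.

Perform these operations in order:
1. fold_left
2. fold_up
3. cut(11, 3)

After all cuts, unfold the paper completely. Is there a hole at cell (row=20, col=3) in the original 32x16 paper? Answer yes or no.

Op 1 fold_left: fold axis v@8; visible region now rows[0,32) x cols[0,8) = 32x8
Op 2 fold_up: fold axis h@16; visible region now rows[0,16) x cols[0,8) = 16x8
Op 3 cut(11, 3): punch at orig (11,3); cuts so far [(11, 3)]; region rows[0,16) x cols[0,8) = 16x8
Unfold 1 (reflect across h@16): 2 holes -> [(11, 3), (20, 3)]
Unfold 2 (reflect across v@8): 4 holes -> [(11, 3), (11, 12), (20, 3), (20, 12)]
Holes: [(11, 3), (11, 12), (20, 3), (20, 12)]

Answer: yes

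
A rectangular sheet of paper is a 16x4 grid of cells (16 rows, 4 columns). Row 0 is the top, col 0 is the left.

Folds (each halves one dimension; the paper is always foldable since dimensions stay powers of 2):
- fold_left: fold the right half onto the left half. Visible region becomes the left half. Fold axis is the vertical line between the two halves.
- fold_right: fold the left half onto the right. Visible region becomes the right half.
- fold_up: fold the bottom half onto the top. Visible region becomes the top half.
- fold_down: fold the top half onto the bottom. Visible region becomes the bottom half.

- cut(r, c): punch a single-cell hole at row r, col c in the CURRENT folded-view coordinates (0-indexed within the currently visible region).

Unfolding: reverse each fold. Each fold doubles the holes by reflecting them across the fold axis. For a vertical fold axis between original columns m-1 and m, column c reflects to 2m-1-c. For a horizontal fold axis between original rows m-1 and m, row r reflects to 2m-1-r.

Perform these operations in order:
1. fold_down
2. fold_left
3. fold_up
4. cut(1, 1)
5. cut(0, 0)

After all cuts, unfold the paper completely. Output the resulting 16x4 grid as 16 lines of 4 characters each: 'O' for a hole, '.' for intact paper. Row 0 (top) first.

Answer: O..O
.OO.
....
....
....
....
.OO.
O..O
O..O
.OO.
....
....
....
....
.OO.
O..O

Derivation:
Op 1 fold_down: fold axis h@8; visible region now rows[8,16) x cols[0,4) = 8x4
Op 2 fold_left: fold axis v@2; visible region now rows[8,16) x cols[0,2) = 8x2
Op 3 fold_up: fold axis h@12; visible region now rows[8,12) x cols[0,2) = 4x2
Op 4 cut(1, 1): punch at orig (9,1); cuts so far [(9, 1)]; region rows[8,12) x cols[0,2) = 4x2
Op 5 cut(0, 0): punch at orig (8,0); cuts so far [(8, 0), (9, 1)]; region rows[8,12) x cols[0,2) = 4x2
Unfold 1 (reflect across h@12): 4 holes -> [(8, 0), (9, 1), (14, 1), (15, 0)]
Unfold 2 (reflect across v@2): 8 holes -> [(8, 0), (8, 3), (9, 1), (9, 2), (14, 1), (14, 2), (15, 0), (15, 3)]
Unfold 3 (reflect across h@8): 16 holes -> [(0, 0), (0, 3), (1, 1), (1, 2), (6, 1), (6, 2), (7, 0), (7, 3), (8, 0), (8, 3), (9, 1), (9, 2), (14, 1), (14, 2), (15, 0), (15, 3)]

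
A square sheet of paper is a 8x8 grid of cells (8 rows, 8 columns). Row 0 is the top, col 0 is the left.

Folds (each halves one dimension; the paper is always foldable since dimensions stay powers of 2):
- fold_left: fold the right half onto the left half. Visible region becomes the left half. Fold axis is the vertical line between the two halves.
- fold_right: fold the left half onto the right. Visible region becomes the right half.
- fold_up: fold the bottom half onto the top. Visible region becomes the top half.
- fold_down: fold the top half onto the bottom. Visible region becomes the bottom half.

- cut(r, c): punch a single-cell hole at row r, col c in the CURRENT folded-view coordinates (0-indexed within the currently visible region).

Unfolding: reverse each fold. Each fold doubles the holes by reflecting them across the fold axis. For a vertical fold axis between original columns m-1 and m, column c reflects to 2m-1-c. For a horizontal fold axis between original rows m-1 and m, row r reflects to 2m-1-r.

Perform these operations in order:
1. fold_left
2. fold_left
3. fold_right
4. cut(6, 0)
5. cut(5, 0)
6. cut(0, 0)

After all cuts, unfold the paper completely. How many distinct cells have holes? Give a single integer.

Answer: 24

Derivation:
Op 1 fold_left: fold axis v@4; visible region now rows[0,8) x cols[0,4) = 8x4
Op 2 fold_left: fold axis v@2; visible region now rows[0,8) x cols[0,2) = 8x2
Op 3 fold_right: fold axis v@1; visible region now rows[0,8) x cols[1,2) = 8x1
Op 4 cut(6, 0): punch at orig (6,1); cuts so far [(6, 1)]; region rows[0,8) x cols[1,2) = 8x1
Op 5 cut(5, 0): punch at orig (5,1); cuts so far [(5, 1), (6, 1)]; region rows[0,8) x cols[1,2) = 8x1
Op 6 cut(0, 0): punch at orig (0,1); cuts so far [(0, 1), (5, 1), (6, 1)]; region rows[0,8) x cols[1,2) = 8x1
Unfold 1 (reflect across v@1): 6 holes -> [(0, 0), (0, 1), (5, 0), (5, 1), (6, 0), (6, 1)]
Unfold 2 (reflect across v@2): 12 holes -> [(0, 0), (0, 1), (0, 2), (0, 3), (5, 0), (5, 1), (5, 2), (5, 3), (6, 0), (6, 1), (6, 2), (6, 3)]
Unfold 3 (reflect across v@4): 24 holes -> [(0, 0), (0, 1), (0, 2), (0, 3), (0, 4), (0, 5), (0, 6), (0, 7), (5, 0), (5, 1), (5, 2), (5, 3), (5, 4), (5, 5), (5, 6), (5, 7), (6, 0), (6, 1), (6, 2), (6, 3), (6, 4), (6, 5), (6, 6), (6, 7)]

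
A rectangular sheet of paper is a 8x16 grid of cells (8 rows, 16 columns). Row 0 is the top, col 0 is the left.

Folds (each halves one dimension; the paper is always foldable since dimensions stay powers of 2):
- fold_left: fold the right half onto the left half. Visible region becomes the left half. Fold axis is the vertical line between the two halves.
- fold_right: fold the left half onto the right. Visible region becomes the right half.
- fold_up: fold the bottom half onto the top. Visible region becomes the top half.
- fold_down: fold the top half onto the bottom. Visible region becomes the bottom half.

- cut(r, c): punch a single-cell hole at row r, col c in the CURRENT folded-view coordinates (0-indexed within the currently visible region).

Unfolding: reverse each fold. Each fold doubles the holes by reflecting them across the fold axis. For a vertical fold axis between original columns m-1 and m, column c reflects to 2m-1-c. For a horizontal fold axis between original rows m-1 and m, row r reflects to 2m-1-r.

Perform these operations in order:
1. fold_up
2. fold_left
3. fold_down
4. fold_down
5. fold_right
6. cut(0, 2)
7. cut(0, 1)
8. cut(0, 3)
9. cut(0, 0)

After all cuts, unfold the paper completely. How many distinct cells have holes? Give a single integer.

Answer: 128

Derivation:
Op 1 fold_up: fold axis h@4; visible region now rows[0,4) x cols[0,16) = 4x16
Op 2 fold_left: fold axis v@8; visible region now rows[0,4) x cols[0,8) = 4x8
Op 3 fold_down: fold axis h@2; visible region now rows[2,4) x cols[0,8) = 2x8
Op 4 fold_down: fold axis h@3; visible region now rows[3,4) x cols[0,8) = 1x8
Op 5 fold_right: fold axis v@4; visible region now rows[3,4) x cols[4,8) = 1x4
Op 6 cut(0, 2): punch at orig (3,6); cuts so far [(3, 6)]; region rows[3,4) x cols[4,8) = 1x4
Op 7 cut(0, 1): punch at orig (3,5); cuts so far [(3, 5), (3, 6)]; region rows[3,4) x cols[4,8) = 1x4
Op 8 cut(0, 3): punch at orig (3,7); cuts so far [(3, 5), (3, 6), (3, 7)]; region rows[3,4) x cols[4,8) = 1x4
Op 9 cut(0, 0): punch at orig (3,4); cuts so far [(3, 4), (3, 5), (3, 6), (3, 7)]; region rows[3,4) x cols[4,8) = 1x4
Unfold 1 (reflect across v@4): 8 holes -> [(3, 0), (3, 1), (3, 2), (3, 3), (3, 4), (3, 5), (3, 6), (3, 7)]
Unfold 2 (reflect across h@3): 16 holes -> [(2, 0), (2, 1), (2, 2), (2, 3), (2, 4), (2, 5), (2, 6), (2, 7), (3, 0), (3, 1), (3, 2), (3, 3), (3, 4), (3, 5), (3, 6), (3, 7)]
Unfold 3 (reflect across h@2): 32 holes -> [(0, 0), (0, 1), (0, 2), (0, 3), (0, 4), (0, 5), (0, 6), (0, 7), (1, 0), (1, 1), (1, 2), (1, 3), (1, 4), (1, 5), (1, 6), (1, 7), (2, 0), (2, 1), (2, 2), (2, 3), (2, 4), (2, 5), (2, 6), (2, 7), (3, 0), (3, 1), (3, 2), (3, 3), (3, 4), (3, 5), (3, 6), (3, 7)]
Unfold 4 (reflect across v@8): 64 holes -> [(0, 0), (0, 1), (0, 2), (0, 3), (0, 4), (0, 5), (0, 6), (0, 7), (0, 8), (0, 9), (0, 10), (0, 11), (0, 12), (0, 13), (0, 14), (0, 15), (1, 0), (1, 1), (1, 2), (1, 3), (1, 4), (1, 5), (1, 6), (1, 7), (1, 8), (1, 9), (1, 10), (1, 11), (1, 12), (1, 13), (1, 14), (1, 15), (2, 0), (2, 1), (2, 2), (2, 3), (2, 4), (2, 5), (2, 6), (2, 7), (2, 8), (2, 9), (2, 10), (2, 11), (2, 12), (2, 13), (2, 14), (2, 15), (3, 0), (3, 1), (3, 2), (3, 3), (3, 4), (3, 5), (3, 6), (3, 7), (3, 8), (3, 9), (3, 10), (3, 11), (3, 12), (3, 13), (3, 14), (3, 15)]
Unfold 5 (reflect across h@4): 128 holes -> [(0, 0), (0, 1), (0, 2), (0, 3), (0, 4), (0, 5), (0, 6), (0, 7), (0, 8), (0, 9), (0, 10), (0, 11), (0, 12), (0, 13), (0, 14), (0, 15), (1, 0), (1, 1), (1, 2), (1, 3), (1, 4), (1, 5), (1, 6), (1, 7), (1, 8), (1, 9), (1, 10), (1, 11), (1, 12), (1, 13), (1, 14), (1, 15), (2, 0), (2, 1), (2, 2), (2, 3), (2, 4), (2, 5), (2, 6), (2, 7), (2, 8), (2, 9), (2, 10), (2, 11), (2, 12), (2, 13), (2, 14), (2, 15), (3, 0), (3, 1), (3, 2), (3, 3), (3, 4), (3, 5), (3, 6), (3, 7), (3, 8), (3, 9), (3, 10), (3, 11), (3, 12), (3, 13), (3, 14), (3, 15), (4, 0), (4, 1), (4, 2), (4, 3), (4, 4), (4, 5), (4, 6), (4, 7), (4, 8), (4, 9), (4, 10), (4, 11), (4, 12), (4, 13), (4, 14), (4, 15), (5, 0), (5, 1), (5, 2), (5, 3), (5, 4), (5, 5), (5, 6), (5, 7), (5, 8), (5, 9), (5, 10), (5, 11), (5, 12), (5, 13), (5, 14), (5, 15), (6, 0), (6, 1), (6, 2), (6, 3), (6, 4), (6, 5), (6, 6), (6, 7), (6, 8), (6, 9), (6, 10), (6, 11), (6, 12), (6, 13), (6, 14), (6, 15), (7, 0), (7, 1), (7, 2), (7, 3), (7, 4), (7, 5), (7, 6), (7, 7), (7, 8), (7, 9), (7, 10), (7, 11), (7, 12), (7, 13), (7, 14), (7, 15)]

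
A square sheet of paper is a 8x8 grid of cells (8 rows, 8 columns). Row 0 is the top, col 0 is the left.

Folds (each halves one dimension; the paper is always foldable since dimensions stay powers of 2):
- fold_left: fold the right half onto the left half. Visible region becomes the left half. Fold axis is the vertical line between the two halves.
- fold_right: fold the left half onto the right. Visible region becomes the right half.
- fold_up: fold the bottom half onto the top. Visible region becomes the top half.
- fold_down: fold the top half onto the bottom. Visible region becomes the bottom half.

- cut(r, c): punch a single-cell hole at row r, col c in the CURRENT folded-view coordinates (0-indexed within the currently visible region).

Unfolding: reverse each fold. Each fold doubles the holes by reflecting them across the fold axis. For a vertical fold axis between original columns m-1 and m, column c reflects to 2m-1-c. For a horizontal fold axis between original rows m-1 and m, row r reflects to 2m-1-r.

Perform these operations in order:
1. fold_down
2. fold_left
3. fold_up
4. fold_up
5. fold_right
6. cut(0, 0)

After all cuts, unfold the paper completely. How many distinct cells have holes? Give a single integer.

Answer: 32

Derivation:
Op 1 fold_down: fold axis h@4; visible region now rows[4,8) x cols[0,8) = 4x8
Op 2 fold_left: fold axis v@4; visible region now rows[4,8) x cols[0,4) = 4x4
Op 3 fold_up: fold axis h@6; visible region now rows[4,6) x cols[0,4) = 2x4
Op 4 fold_up: fold axis h@5; visible region now rows[4,5) x cols[0,4) = 1x4
Op 5 fold_right: fold axis v@2; visible region now rows[4,5) x cols[2,4) = 1x2
Op 6 cut(0, 0): punch at orig (4,2); cuts so far [(4, 2)]; region rows[4,5) x cols[2,4) = 1x2
Unfold 1 (reflect across v@2): 2 holes -> [(4, 1), (4, 2)]
Unfold 2 (reflect across h@5): 4 holes -> [(4, 1), (4, 2), (5, 1), (5, 2)]
Unfold 3 (reflect across h@6): 8 holes -> [(4, 1), (4, 2), (5, 1), (5, 2), (6, 1), (6, 2), (7, 1), (7, 2)]
Unfold 4 (reflect across v@4): 16 holes -> [(4, 1), (4, 2), (4, 5), (4, 6), (5, 1), (5, 2), (5, 5), (5, 6), (6, 1), (6, 2), (6, 5), (6, 6), (7, 1), (7, 2), (7, 5), (7, 6)]
Unfold 5 (reflect across h@4): 32 holes -> [(0, 1), (0, 2), (0, 5), (0, 6), (1, 1), (1, 2), (1, 5), (1, 6), (2, 1), (2, 2), (2, 5), (2, 6), (3, 1), (3, 2), (3, 5), (3, 6), (4, 1), (4, 2), (4, 5), (4, 6), (5, 1), (5, 2), (5, 5), (5, 6), (6, 1), (6, 2), (6, 5), (6, 6), (7, 1), (7, 2), (7, 5), (7, 6)]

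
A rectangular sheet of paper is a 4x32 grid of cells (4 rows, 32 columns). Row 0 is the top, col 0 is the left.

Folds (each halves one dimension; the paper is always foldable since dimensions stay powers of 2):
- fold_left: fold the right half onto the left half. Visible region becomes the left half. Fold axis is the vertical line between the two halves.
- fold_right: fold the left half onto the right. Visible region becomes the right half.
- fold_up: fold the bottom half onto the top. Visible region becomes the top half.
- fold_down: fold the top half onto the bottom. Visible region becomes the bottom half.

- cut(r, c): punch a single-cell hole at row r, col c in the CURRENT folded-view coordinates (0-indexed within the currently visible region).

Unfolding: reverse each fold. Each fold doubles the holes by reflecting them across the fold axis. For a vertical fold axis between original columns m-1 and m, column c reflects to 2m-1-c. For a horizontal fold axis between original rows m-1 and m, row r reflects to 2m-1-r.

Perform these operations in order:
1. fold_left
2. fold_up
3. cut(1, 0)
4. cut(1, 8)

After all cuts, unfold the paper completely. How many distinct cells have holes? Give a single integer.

Op 1 fold_left: fold axis v@16; visible region now rows[0,4) x cols[0,16) = 4x16
Op 2 fold_up: fold axis h@2; visible region now rows[0,2) x cols[0,16) = 2x16
Op 3 cut(1, 0): punch at orig (1,0); cuts so far [(1, 0)]; region rows[0,2) x cols[0,16) = 2x16
Op 4 cut(1, 8): punch at orig (1,8); cuts so far [(1, 0), (1, 8)]; region rows[0,2) x cols[0,16) = 2x16
Unfold 1 (reflect across h@2): 4 holes -> [(1, 0), (1, 8), (2, 0), (2, 8)]
Unfold 2 (reflect across v@16): 8 holes -> [(1, 0), (1, 8), (1, 23), (1, 31), (2, 0), (2, 8), (2, 23), (2, 31)]

Answer: 8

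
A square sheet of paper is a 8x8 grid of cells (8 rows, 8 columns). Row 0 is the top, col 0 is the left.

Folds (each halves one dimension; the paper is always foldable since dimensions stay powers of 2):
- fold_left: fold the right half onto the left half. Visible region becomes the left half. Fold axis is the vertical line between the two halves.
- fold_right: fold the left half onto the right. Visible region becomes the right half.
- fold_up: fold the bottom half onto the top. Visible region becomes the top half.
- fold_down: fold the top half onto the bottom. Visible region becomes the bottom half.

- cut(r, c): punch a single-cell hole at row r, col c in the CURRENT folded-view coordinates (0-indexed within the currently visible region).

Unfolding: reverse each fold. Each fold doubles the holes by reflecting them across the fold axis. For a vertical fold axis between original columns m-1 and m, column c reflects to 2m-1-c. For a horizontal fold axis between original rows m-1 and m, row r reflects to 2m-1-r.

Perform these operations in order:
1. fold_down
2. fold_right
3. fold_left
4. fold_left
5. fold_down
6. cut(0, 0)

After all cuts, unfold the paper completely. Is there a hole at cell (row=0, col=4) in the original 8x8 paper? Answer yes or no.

Answer: no

Derivation:
Op 1 fold_down: fold axis h@4; visible region now rows[4,8) x cols[0,8) = 4x8
Op 2 fold_right: fold axis v@4; visible region now rows[4,8) x cols[4,8) = 4x4
Op 3 fold_left: fold axis v@6; visible region now rows[4,8) x cols[4,6) = 4x2
Op 4 fold_left: fold axis v@5; visible region now rows[4,8) x cols[4,5) = 4x1
Op 5 fold_down: fold axis h@6; visible region now rows[6,8) x cols[4,5) = 2x1
Op 6 cut(0, 0): punch at orig (6,4); cuts so far [(6, 4)]; region rows[6,8) x cols[4,5) = 2x1
Unfold 1 (reflect across h@6): 2 holes -> [(5, 4), (6, 4)]
Unfold 2 (reflect across v@5): 4 holes -> [(5, 4), (5, 5), (6, 4), (6, 5)]
Unfold 3 (reflect across v@6): 8 holes -> [(5, 4), (5, 5), (5, 6), (5, 7), (6, 4), (6, 5), (6, 6), (6, 7)]
Unfold 4 (reflect across v@4): 16 holes -> [(5, 0), (5, 1), (5, 2), (5, 3), (5, 4), (5, 5), (5, 6), (5, 7), (6, 0), (6, 1), (6, 2), (6, 3), (6, 4), (6, 5), (6, 6), (6, 7)]
Unfold 5 (reflect across h@4): 32 holes -> [(1, 0), (1, 1), (1, 2), (1, 3), (1, 4), (1, 5), (1, 6), (1, 7), (2, 0), (2, 1), (2, 2), (2, 3), (2, 4), (2, 5), (2, 6), (2, 7), (5, 0), (5, 1), (5, 2), (5, 3), (5, 4), (5, 5), (5, 6), (5, 7), (6, 0), (6, 1), (6, 2), (6, 3), (6, 4), (6, 5), (6, 6), (6, 7)]
Holes: [(1, 0), (1, 1), (1, 2), (1, 3), (1, 4), (1, 5), (1, 6), (1, 7), (2, 0), (2, 1), (2, 2), (2, 3), (2, 4), (2, 5), (2, 6), (2, 7), (5, 0), (5, 1), (5, 2), (5, 3), (5, 4), (5, 5), (5, 6), (5, 7), (6, 0), (6, 1), (6, 2), (6, 3), (6, 4), (6, 5), (6, 6), (6, 7)]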